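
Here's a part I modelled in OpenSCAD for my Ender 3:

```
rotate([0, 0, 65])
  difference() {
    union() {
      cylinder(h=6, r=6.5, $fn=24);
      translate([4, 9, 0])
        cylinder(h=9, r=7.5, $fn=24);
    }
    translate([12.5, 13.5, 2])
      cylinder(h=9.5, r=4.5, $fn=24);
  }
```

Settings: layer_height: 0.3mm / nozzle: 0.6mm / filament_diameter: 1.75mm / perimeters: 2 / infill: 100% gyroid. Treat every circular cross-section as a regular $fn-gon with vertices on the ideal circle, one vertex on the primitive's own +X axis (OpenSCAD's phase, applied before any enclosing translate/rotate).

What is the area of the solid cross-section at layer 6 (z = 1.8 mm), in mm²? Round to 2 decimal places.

At z = 1.8 mm: the r=6.5 cylinder contributes a regular 24-gon of circumradius 6.5 (area = (24/2)·6.500²·sin(360°/24) = 131.22 mm²); the cylinder at (4, 9): section is a regular 24-gon, circumradius r=7.5 (area = (24/2)·7.500²·sin(360°/24) = 174.70 mm²); Combining (union): the regions partially overlap — summed areas 305.92 mm² minus the doubly-counted overlap 27.49 mm² gives 278.43 mm² — area = 278.43 mm²; the cylinder at (12.5, 13.5) does not reach this height (z outside [2, 11.5]); Subtracting the remaining from the first: none of the subtracted shapes is present at this height, so that combined region is unchanged — area = 278.43 mm²; (whole slice rotated 65° about Z — lengths, areas and connectivity unchanged). Overall, the cross-section is a single solid region. Net area = 278.43 mm².

278.43 mm²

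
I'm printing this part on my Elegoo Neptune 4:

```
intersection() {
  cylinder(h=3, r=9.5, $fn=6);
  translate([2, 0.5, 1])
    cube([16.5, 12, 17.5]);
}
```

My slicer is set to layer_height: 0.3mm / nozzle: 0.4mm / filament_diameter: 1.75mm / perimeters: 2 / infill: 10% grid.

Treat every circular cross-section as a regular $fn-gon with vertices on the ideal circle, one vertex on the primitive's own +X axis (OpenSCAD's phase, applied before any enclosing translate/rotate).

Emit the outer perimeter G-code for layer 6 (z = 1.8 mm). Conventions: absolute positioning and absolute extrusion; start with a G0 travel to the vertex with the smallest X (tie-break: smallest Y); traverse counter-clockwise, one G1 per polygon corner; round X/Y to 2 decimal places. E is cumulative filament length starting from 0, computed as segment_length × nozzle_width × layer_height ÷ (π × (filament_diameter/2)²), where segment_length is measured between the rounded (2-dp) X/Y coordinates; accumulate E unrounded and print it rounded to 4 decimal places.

At z = 1.8 mm: the r=9.5 cylinder contributes a regular 6-gon of circumradius 9.5; the 16.5×12 cube at (2, 0.5) contributes its full rectangle; Keeping only the common overlap: the 16.5×12 cube at (2, 0.5) partially overlaps the r=9.5 cylinder; clipping to the common part keeps 38.49 mm² — 1 connected region. The outline is a single polygon with 4 vertices. Extrusion per mm of travel: 0.4 × 0.3 / (π × 0.875²) = 0.049890. Accumulating E over each segment gives final E = 1.3278.

G0 X2.00 Y0.50 Z1.80
G1 X9.21 Y0.50 E0.3597
G1 X4.75 Y8.23 E0.8049
G1 X2.00 Y8.23 E0.9421
G1 X2.00 Y0.50 E1.3278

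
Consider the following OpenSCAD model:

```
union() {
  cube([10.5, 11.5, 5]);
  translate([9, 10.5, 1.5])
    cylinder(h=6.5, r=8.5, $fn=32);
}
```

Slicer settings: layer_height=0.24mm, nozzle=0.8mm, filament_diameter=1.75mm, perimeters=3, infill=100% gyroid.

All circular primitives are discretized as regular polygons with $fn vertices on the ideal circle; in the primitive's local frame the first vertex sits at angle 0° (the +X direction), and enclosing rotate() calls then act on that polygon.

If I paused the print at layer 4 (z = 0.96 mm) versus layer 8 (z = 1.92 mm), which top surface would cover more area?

Layer 4 (z = 0.96): the cube (footprint 10.5×11.5) is included at this height (area 120.75 mm²); the cylinder at (9, 10.5) is not intersected at this z (z outside [1.5, 8]); Taking the union: only the 10.5×11.5 cube is present, so the union is just that shape — area = 120.75 mm². So its area = 120.75 mm². Layer 8 (z = 1.92): the cube (footprint 10.5×11.5) is included at this height (area 120.75 mm²); the r=8.5 cylinder at (9, 10.5) gives a regular 32-gon of circumradius 8.5 (constant along its height) (area = (32/2)·8.500²·sin(360°/32) = 225.52 mm²); Taking the union: the regions partially overlap — summed areas 346.27 mm² minus the doubly-counted overlap 78.97 mm² gives 267.30 mm² — area = 267.30 mm². So its area = 267.30 mm². Layer 8 is larger (267.30 vs 120.75 mm²).

layer 8 (z = 1.92 mm)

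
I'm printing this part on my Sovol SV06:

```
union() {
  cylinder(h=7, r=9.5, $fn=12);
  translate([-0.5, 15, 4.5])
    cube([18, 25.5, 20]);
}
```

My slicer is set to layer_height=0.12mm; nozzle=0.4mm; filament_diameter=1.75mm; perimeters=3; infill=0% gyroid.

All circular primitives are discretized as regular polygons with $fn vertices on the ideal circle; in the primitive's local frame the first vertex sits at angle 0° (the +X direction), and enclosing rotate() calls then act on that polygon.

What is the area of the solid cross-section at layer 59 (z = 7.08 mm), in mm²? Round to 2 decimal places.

At z = 7.08 mm: the cylinder is not intersected at this z (z outside [0, 7]); the cube at (-0.5, 15) is present — its section is the full 18×25.5 rectangle (area 459.00 mm²); Combining (union): only the 18×25.5 cube at (-0.5, 15) is present, so the union is just that shape — area = 459.00 mm². Overall, the cross-section is a single solid region. Net area = 459.00 mm².

459.00 mm²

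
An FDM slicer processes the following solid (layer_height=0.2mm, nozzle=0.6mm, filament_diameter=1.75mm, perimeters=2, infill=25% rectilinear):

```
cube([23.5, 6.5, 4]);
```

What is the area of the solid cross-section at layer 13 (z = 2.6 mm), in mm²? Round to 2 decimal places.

152.75 mm²

At z = 2.6 mm: the 23.5×6.5 cube contributes its full rectangle (area 152.75 mm²). Overall, the cross-section is a single solid region. Net area = 152.75 mm².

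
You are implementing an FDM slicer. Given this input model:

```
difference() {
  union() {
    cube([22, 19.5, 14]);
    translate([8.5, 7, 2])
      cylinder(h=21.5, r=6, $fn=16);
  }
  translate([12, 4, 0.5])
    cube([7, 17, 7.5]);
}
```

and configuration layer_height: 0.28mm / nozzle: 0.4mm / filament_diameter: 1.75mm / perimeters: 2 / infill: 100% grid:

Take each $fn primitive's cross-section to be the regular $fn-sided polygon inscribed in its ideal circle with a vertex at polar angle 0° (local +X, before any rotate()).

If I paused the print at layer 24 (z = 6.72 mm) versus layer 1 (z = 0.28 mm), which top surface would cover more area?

Layer 24 (z = 6.72): the cube (footprint 22×19.5) is included at this height (area 429.00 mm²); the r=6 cylinder at (8.5, 7) gives a regular 16-gon of circumradius 6 (constant along its height) (area = (16/2)·6.000²·sin(360°/16) = 110.21 mm²); Combining (union): the r=6 cylinder at (8.5, 7) lies entirely inside the 22×19.5 cube, so the union is just the 22×19.5 cube — area = 429.00 mm²; the 7×17 cube at (12, 4) contributes its full rectangle (area 119.00 mm²); After the difference (first − rest): starting from that combined region (429.00 mm²), the 7×17 cube at (12, 4) partially overlaps it — only the 108.50 mm² overlap (of its 119.00 mm²) is removed, clipping the outline — area = 320.50 mm². So its area = 320.50 mm². Layer 1 (z = 0.28): the cube is present — its section is the full 22×19.5 rectangle (area 429.00 mm²); the cylinder at (8.5, 7) is absent (z outside [2, 23.5]); Taking the union: only the 22×19.5 cube is present, so the union is just that shape — area = 429.00 mm²; the cube at (12, 4) is not intersected at this z (z outside [0.5, 8]); Taking the first minus the rest: none of the subtracted shapes is present at this height, so the result so far is unchanged — area = 429.00 mm². So its area = 429.00 mm². Layer 1 is larger (429.00 vs 320.50 mm²).

layer 1 (z = 0.28 mm)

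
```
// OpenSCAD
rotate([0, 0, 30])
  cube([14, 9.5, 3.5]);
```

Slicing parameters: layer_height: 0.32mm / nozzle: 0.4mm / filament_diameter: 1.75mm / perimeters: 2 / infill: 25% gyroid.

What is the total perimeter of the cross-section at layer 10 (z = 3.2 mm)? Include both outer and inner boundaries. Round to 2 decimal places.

47.00 mm

At z = 3.2 mm: the 14×9.5 cube contributes its full rectangle (perimeter 47.00 mm); (rotated 30° about Z; rotation is an isometry so areas/perimeters/island counts are preserved). Overall, the cross-section is a single solid region. Total boundary length (outer) = 47.00 mm.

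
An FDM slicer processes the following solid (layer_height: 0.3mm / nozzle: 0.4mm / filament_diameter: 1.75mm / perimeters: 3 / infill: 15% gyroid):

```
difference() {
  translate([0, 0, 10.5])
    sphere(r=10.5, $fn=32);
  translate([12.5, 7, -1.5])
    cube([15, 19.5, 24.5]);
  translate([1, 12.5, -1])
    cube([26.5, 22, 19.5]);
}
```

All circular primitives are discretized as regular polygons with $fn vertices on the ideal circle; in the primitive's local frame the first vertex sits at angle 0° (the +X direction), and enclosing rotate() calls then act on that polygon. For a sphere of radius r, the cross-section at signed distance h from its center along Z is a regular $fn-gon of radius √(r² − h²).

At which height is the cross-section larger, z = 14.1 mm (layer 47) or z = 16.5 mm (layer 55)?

layer 47 (z = 14.1 mm)

Layer 47 (z = 14.1): the sphere: section is a regular 32-gon, circumradius = √(r²−h²) = √(10.5²−3.6²) = 9.864 (area = (32/2)·9.864²·sin(360°/32) = 303.69 mm²); the 15×19.5 cube at (12.5, 7) contributes its full rectangle (area 292.50 mm²); the cube at (1, 12.5) is present — its section is the full 26.5×22 rectangle (area 583.00 mm²); After the difference (first − rest): starting from the r=10.5 sphere (303.69 mm²), the 15×19.5 cube at (12.5, 7) misses the remaining region (no effect); the 26.5×22 cube at (1, 12.5) misses the remaining region (no effect) — area = 303.69 mm². So its area = 303.69 mm². Layer 55 (z = 16.5): the sphere: section is a regular 32-gon, circumradius = √(r²−h²) = √(10.5²−6²) = 8.617 (area = (32/2)·8.617²·sin(360°/32) = 231.77 mm²); the cube at (12.5, 7) is present — its section is the full 15×19.5 rectangle (area 292.50 mm²); the cube at (1, 12.5) is present — its section is the full 26.5×22 rectangle (area 583.00 mm²); Subtracting the remaining from the first: starting from the r=10.5 sphere (231.77 mm²), the 15×19.5 cube at (12.5, 7) misses the remaining region (no effect); the 26.5×22 cube at (1, 12.5) misses the remaining region (no effect) — area = 231.77 mm². So its area = 231.77 mm². Layer 47 is larger (303.69 vs 231.77 mm²).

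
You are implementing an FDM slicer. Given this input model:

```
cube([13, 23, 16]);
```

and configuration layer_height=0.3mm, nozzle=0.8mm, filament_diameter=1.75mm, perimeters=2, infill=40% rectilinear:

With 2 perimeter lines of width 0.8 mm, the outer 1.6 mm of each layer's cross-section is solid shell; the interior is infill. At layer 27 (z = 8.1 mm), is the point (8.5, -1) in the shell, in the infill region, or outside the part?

outside

At z = 8.1 mm: the cube is present — its section is the full 13×23 rectangle. Overall, the cross-section is a single solid region. The nearest boundary edge runs (0.00, 0.00)→(13.00, 0.00); distance from the point to it = 1.00 mm. The point is not inside any of the regions above, so it lies outside the cross-section (1.00 mm from the nearest boundary).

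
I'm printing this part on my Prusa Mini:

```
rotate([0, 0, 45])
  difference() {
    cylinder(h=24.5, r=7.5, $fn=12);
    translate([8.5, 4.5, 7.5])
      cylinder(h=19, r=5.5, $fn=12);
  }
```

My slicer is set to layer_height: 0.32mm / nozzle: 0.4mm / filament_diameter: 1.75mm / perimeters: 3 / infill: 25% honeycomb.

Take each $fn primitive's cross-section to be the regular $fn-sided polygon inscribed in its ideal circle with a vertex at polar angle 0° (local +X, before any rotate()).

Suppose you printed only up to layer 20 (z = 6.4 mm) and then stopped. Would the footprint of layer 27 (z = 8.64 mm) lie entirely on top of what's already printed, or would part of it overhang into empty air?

Compare the two slices. At z = 6.4: the r=7.5 cylinder gives a regular 12-gon of circumradius 7.5 (constant along its height) (area = (12/2)·7.500²·sin(360°/12) = 168.75 mm²); the cylinder at (8.5, 4.5) is absent (z outside [7.5, 26.5]); After the difference (first − rest): none of the subtracted shapes is present at this height, so the r=7.5 cylinder is unchanged — area = 168.75 mm²; (whole slice rotated 45° about Z — lengths, areas and connectivity unchanged). At z = 8.64: the r=7.5 cylinder contributes a regular 12-gon of circumradius 7.5 (area = (12/2)·7.500²·sin(360°/12) = 168.75 mm²); the r=5.5 cylinder at (8.5, 4.5) gives a regular 12-gon of circumradius 5.5 (constant along its height) (area = (12/2)·5.500²·sin(360°/12) = 90.75 mm²); After the difference (first − rest): starting from the r=7.5 cylinder (168.75 mm²), the r=5.5 cylinder at (8.5, 4.5) partially overlaps it — only the 17.29 mm² overlap (of its 90.75 mm²) is removed, clipping the outline — area = 151.46 mm²; (whole slice rotated 45° about Z — lengths, areas and connectivity unchanged). Checking containment: the cross-section at z = 8.64 is a subset of the cross-section at z = 6.4.

entirely on top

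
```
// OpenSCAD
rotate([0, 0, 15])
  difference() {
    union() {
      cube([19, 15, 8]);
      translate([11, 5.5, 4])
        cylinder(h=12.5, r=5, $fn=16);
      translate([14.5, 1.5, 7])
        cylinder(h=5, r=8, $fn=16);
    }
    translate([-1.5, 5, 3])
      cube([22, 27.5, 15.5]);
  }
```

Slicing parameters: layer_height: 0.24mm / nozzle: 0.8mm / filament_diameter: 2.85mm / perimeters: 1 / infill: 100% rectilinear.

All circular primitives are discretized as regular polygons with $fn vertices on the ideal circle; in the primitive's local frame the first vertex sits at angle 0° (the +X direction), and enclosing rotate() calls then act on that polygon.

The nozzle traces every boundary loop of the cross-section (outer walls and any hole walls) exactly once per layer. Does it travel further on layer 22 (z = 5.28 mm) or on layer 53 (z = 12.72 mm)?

Layer 22 (z = 5.28): the cube is present — its section is the full 19×15 rectangle (perimeter 68.00 mm); the r=5 cylinder at (11, 5.5) contributes a regular 16-gon of circumradius 5 (perimeter = 2·16·5.000·sin(180°/16) = 31.21 mm); the cylinder at (14.5, 1.5) does not reach this height (z outside [7, 12]); Combining (union): the r=5 cylinder at (11, 5.5) lies entirely inside the 19×15 cube, so the union is just the 19×15 cube — boundary = 68.00 mm; the 22×27.5 cube at (-1.5, 5) contributes its full rectangle (perimeter 99.00 mm); After the difference (first − rest): starting from that combined region, the 22×27.5 cube at (-1.5, 5) partially overlaps it — only the 190.00 mm² overlap (of its 605.00 mm²) is removed, clipping the outline — boundary = 48.00 mm; (rotated 15° about Z; rotation is an isometry so areas/perimeters/island counts are preserved). So its perimeter = 48.00 mm. Layer 53 (z = 12.72): the cube is not intersected at this z (z outside [0, 8]); the r=5 cylinder at (11, 5.5) gives a regular 16-gon of circumradius 5 (constant along its height) (perimeter = 2·16·5.000·sin(180°/16) = 31.21 mm); the cylinder at (14.5, 1.5) is not intersected at this z (z outside [7, 12]); Combining (union): only the r=5 cylinder at (11, 5.5) is present, so the union is just that shape — boundary = 31.21 mm; the 22×27.5 cube at (-1.5, 5) contributes its full rectangle (perimeter 99.00 mm); After the difference (first − rest): starting from the result so far, the 22×27.5 cube at (-1.5, 5) partially overlaps it — only the 43.22 mm² overlap (of its 605.00 mm²) is removed, clipping the outline — boundary = 24.39 mm; (whole slice rotated 15° about Z — lengths, areas and connectivity unchanged). So its perimeter = 24.39 mm. Layer 22 is larger (48.00 vs 24.39 mm).

layer 22 (z = 5.28 mm)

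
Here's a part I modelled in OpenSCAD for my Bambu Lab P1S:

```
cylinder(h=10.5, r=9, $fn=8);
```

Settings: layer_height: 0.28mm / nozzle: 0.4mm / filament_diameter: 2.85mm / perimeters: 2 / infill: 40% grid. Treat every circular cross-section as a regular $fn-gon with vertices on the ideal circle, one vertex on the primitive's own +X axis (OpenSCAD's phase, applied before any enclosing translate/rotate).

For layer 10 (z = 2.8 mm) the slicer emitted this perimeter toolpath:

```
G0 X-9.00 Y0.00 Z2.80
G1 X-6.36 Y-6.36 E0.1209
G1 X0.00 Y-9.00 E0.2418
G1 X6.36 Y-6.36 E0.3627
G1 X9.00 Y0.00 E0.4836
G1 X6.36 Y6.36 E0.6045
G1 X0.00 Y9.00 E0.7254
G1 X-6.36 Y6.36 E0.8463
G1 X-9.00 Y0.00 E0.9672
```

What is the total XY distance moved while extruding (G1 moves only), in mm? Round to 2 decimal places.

55.09 mm

Sum the Euclidean lengths of each G1 segment: total = 55.09 mm.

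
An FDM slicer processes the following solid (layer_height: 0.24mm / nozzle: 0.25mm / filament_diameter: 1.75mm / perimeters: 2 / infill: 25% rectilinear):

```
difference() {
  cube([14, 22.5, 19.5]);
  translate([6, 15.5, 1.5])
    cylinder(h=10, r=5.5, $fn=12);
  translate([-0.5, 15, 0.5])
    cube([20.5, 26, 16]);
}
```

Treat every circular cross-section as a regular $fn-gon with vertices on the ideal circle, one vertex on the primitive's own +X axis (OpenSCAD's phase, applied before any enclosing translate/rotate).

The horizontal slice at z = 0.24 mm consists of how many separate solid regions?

At z = 0.24 mm: the cube (footprint 14×22.5) is included at this height; the cylinder at (6, 15.5) does not reach this height (z outside [1.5, 11.5]); the cube at (-0.5, 15) is absent (z outside [0.5, 16.5]); After the difference (first − rest): none of the subtracted shapes is present at this height, so the 14×22.5 cube is unchanged — 1 connected region. The result has 1 disconnected region.

1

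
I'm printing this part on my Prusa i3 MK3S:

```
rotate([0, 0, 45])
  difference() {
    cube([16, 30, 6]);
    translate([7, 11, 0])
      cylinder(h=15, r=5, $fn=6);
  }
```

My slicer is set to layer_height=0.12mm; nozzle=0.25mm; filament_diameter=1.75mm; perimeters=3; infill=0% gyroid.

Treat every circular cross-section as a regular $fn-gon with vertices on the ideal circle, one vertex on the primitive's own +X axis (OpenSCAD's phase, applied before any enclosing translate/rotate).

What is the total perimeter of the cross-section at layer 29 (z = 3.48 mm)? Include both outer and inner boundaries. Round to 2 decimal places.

At z = 3.48 mm: the 16×30 cube contributes its full rectangle (perimeter 92.00 mm); the cylinder at (7, 11): section is a regular 6-gon, circumradius r=5 (perimeter = 2·6·5.000·sin(180°/6) = 30.00 mm); Subtracting the remaining from the first: starting from the 16×30 cube, the r=5 cylinder at (7, 11) lies wholly inside it (removes its full 64.95 mm² and its 30.00 mm outline becomes a hole wall) — boundary (outer + 1 inner loop) = 122.00 mm; (rotated 45° about Z; rotation is an isometry so areas/perimeters/island counts are preserved). Overall, the cross-section is one region with 1 hole. Total boundary length (outer + inner) = 122.00 mm.

122.00 mm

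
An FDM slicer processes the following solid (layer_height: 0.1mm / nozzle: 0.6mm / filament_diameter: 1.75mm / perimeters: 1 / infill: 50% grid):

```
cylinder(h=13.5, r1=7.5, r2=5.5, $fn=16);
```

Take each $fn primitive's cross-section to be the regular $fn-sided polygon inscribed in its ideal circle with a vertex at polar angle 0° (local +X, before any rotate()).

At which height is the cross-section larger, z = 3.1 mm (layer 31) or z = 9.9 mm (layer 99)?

layer 31 (z = 3.1 mm)

Layer 31 (z = 3.1): the cone (r1=7.5→r2=5.5) has section circumradius 7.041 here — a regular 16-gon (area = (16/2)·7.041²·sin(360°/16) = 151.76 mm²). So its area = 151.76 mm². Layer 99 (z = 9.9): the cone: at t=0.733 of its height the radius interpolates to r₁+(r₂−r₁)t = 6.033, giving a regular 16-gon of that circumradius (area = (16/2)·6.033²·sin(360°/16) = 111.44 mm²). So its area = 111.44 mm². Layer 31 is larger (151.76 vs 111.44 mm²).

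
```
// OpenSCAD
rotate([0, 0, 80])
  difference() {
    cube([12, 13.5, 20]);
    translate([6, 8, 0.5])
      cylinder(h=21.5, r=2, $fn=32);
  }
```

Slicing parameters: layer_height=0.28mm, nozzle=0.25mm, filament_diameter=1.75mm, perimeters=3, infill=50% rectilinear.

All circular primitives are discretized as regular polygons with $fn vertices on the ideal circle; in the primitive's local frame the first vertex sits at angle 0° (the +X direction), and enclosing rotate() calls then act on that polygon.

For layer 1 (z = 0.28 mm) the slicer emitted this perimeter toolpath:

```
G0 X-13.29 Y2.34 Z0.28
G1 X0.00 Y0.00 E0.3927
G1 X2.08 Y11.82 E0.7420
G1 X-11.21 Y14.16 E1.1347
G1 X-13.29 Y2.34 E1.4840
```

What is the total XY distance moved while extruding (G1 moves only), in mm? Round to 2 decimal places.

50.99 mm

Sum the Euclidean lengths of each G1 segment: total = 50.99 mm.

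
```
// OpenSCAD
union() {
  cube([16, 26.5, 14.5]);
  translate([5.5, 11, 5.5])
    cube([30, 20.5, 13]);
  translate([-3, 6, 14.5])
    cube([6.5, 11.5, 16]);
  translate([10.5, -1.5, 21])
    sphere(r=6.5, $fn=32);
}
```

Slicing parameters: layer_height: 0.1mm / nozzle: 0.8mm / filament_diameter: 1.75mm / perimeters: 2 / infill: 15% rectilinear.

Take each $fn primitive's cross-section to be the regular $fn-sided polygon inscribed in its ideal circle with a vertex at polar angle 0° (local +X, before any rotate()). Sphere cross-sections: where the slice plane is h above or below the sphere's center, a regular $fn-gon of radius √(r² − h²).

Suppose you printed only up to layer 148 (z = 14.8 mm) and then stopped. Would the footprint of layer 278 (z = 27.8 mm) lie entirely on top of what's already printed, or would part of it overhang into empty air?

Compare the two slices. At z = 14.8: the cube is absent (z outside [0, 14.5]); the cube at (5.5, 11) is present — its section is the full 30×20.5 rectangle (area 615.00 mm²); the 6.5×11.5 cube at (-3, 6) contributes its full rectangle (area 74.75 mm²); the r=6.5 sphere at (10.5, -1.5) slices to a regular 32-gon of circumradius 1.952 (√(r²−h²) with h=6.2 from center) (area = (32/2)·1.952²·sin(360°/32) = 11.89 mm²); Merging all regions: the 3 present regions are separate (no shared area or edge), so areas and boundary lengths simply add and each stays a separate island — area = 701.64 mm². At z = 27.8: the cube does not reach this height (z outside [0, 14.5]); the cube at (5.5, 11) is not intersected at this z (z outside [5.5, 18.5]); the 6.5×11.5 cube at (-3, 6) contributes its full rectangle (area 74.75 mm²); the sphere at (10.5, -1.5) is not intersected at this z (|z−center|=6.800 > r=6.5); Merging all regions: only the 6.5×11.5 cube at (-3, 6) is present, so the union is just that shape — area = 74.75 mm². Checking containment: the cross-section at z = 27.8 is a subset of the cross-section at z = 14.8.

entirely on top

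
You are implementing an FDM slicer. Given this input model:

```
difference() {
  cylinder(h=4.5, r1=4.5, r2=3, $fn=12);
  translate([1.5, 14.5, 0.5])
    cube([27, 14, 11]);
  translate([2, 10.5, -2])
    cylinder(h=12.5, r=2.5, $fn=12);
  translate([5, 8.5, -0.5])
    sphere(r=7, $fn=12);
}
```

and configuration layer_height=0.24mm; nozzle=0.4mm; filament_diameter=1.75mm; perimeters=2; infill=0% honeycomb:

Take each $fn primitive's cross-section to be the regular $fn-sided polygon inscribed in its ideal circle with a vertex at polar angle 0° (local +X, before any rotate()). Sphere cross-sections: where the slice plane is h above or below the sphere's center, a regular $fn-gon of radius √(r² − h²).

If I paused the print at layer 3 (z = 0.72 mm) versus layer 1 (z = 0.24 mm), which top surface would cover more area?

layer 1 (z = 0.24 mm)

Layer 3 (z = 0.72): the cone contributes a regular 12-gon of circumradius 4.260 (interpolated between r1=4.5 and r2=3 at t=0.160) (area = (12/2)·4.260²·sin(360°/12) = 54.44 mm²); the 27×14 cube at (1.5, 14.5) contributes its full rectangle (area 378.00 mm²); the r=2.5 cylinder at (2, 10.5) contributes a regular 12-gon of circumradius 2.5 (area = (12/2)·2.500²·sin(360°/12) = 18.75 mm²); the r=7 sphere at (5, 8.5) contributes a regular 12-gon of circumradius √(7²−1.22²) = 6.893 (area = (12/2)·6.893²·sin(360°/12) = 142.53 mm²); Subtracting the remaining from the first: starting from the cone (54.44 mm²), the 27×14 cube at (1.5, 14.5) misses the remaining region (no effect); the r=2.5 cylinder at (2, 10.5) misses the remaining region (no effect); the r=7 sphere at (5, 8.5) partially overlaps it — only the 3.09 mm² overlap (of its 142.53 mm²) is removed, clipping the outline — area = 51.36 mm². So its area = 51.36 mm². Layer 1 (z = 0.24): the cone contributes a regular 12-gon of circumradius 4.420 (interpolated between r1=4.5 and r2=3 at t=0.053) (area = (12/2)·4.420²·sin(360°/12) = 58.61 mm²); the cube at (1.5, 14.5) is absent (z outside [0.5, 11.5]); the r=2.5 cylinder at (2, 10.5) contributes a regular 12-gon of circumradius 2.5 (area = (12/2)·2.500²·sin(360°/12) = 18.75 mm²); the r=7 sphere at (5, 8.5) contributes a regular 12-gon of circumradius √(7²−0.74²) = 6.961 (area = (12/2)·6.961²·sin(360°/12) = 145.36 mm²); After the difference (first − rest): starting from the cone (58.61 mm²), the r=2.5 cylinder at (2, 10.5) misses the remaining region (no effect); the r=7 sphere at (5, 8.5) partially overlaps it — only the 4.19 mm² overlap (of its 145.36 mm²) is removed, clipping the outline — area = 54.42 mm². So its area = 54.42 mm². Layer 1 is larger (54.42 vs 51.36 mm²).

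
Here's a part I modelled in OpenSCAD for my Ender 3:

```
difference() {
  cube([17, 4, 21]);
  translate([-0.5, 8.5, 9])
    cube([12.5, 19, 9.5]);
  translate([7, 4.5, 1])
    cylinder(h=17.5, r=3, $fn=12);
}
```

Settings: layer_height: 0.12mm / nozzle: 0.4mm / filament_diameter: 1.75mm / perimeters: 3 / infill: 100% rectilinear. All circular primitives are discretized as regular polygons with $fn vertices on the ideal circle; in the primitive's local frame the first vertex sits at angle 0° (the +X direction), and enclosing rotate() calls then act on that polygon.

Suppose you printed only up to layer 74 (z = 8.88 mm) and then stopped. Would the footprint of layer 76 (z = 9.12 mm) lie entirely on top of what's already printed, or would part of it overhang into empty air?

Compare the two slices. At z = 8.88: the cube (footprint 17×4) is included at this height (area 68.00 mm²); the cube at (-0.5, 8.5) is absent (z outside [9, 18.5]); the cylinder at (7, 4.5): section is a regular 12-gon, circumradius r=3 (area = (12/2)·3.000²·sin(360°/12) = 27.00 mm²); After the difference (first − rest): starting from the 17×4 cube (68.00 mm²), the r=3 cylinder at (7, 4.5) partially overlaps it — only the 10.57 mm² overlap (of its 27.00 mm²) is removed, clipping the outline — area = 57.43 mm². At z = 9.12: the cube is present — its section is the full 17×4 rectangle (area 68.00 mm²); the 12.5×19 cube at (-0.5, 8.5) contributes its full rectangle (area 237.50 mm²); the r=3 cylinder at (7, 4.5) contributes a regular 12-gon of circumradius 3 (area = (12/2)·3.000²·sin(360°/12) = 27.00 mm²); After the difference (first − rest): starting from the 17×4 cube (68.00 mm²), the 12.5×19 cube at (-0.5, 8.5) misses the remaining region (no effect); the r=3 cylinder at (7, 4.5) partially overlaps it — only the 10.57 mm² overlap (of its 27.00 mm²) is removed, clipping the outline — area = 57.43 mm². Checking containment: the cross-section at z = 9.12 is a subset of the cross-section at z = 8.88.

entirely on top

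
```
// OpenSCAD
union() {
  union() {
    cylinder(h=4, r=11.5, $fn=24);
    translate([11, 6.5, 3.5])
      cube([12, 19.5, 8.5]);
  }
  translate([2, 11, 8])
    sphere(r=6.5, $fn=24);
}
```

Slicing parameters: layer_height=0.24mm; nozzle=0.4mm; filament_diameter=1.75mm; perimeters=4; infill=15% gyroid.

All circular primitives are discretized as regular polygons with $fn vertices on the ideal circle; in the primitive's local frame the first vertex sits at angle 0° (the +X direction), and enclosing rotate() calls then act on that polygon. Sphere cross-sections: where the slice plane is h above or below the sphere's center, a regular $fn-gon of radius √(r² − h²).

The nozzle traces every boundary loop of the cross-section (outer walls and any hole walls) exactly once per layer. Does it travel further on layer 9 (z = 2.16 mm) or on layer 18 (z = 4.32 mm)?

Layer 9 (z = 2.16): the cylinder: section is a regular 24-gon, circumradius r=11.5 (perimeter = 2·24·11.500·sin(180°/24) = 72.05 mm); the cube at (11, 6.5) is not intersected at this z (z outside [3.5, 12]); Merging all regions: only the r=11.5 cylinder is present, so the union is just that shape — boundary = 72.05 mm; the sphere at (2, 11): section is a regular 24-gon, circumradius = √(r²−h²) = √(6.5²−5.84²) = 2.854 (perimeter = 2·24·2.854·sin(180°/24) = 17.88 mm); Merging all regions: the regions partially overlap (shared area 13.42 mm²), so the edge portions inside another operand are dropped and the merged outline is re-measured after clipping — boundary = 75.48 mm. So its perimeter = 75.48 mm. Layer 18 (z = 4.32): the cylinder is absent (z outside [0, 4]); the cube at (11, 6.5) is present — its section is the full 12×19.5 rectangle (perimeter 63.00 mm); Combining (union): only the 12×19.5 cube at (11, 6.5) is present, so the union is just that shape — boundary = 63.00 mm; the r=6.5 sphere at (2, 11) slices to a regular 24-gon of circumradius 5.358 (√(r²−h²) with h=3.68 from center) (perimeter = 2·24·5.358·sin(180°/24) = 33.57 mm); Merging all regions: the 2 present regions are separate (no shared area or edge), so areas and boundary lengths simply add and each stays a separate island — boundary = 96.57 mm. So its perimeter = 96.57 mm. Layer 18 is larger (96.57 vs 75.48 mm).

layer 18 (z = 4.32 mm)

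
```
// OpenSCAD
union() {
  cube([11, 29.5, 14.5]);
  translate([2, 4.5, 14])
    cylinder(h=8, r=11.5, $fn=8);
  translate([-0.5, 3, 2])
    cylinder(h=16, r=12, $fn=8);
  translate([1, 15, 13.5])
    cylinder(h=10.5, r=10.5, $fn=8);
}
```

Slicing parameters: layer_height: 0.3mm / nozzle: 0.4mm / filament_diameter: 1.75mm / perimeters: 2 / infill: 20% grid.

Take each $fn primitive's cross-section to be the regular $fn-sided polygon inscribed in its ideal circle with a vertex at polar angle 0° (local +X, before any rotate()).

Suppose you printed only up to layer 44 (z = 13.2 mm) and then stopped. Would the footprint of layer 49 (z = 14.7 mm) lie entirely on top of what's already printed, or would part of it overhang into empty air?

part overhangs

Compare the two slices. At z = 13.2: the 11×29.5 cube contributes its full rectangle (area 324.50 mm²); the cylinder at (2, 4.5) is not intersected at this z (z outside [14, 22]); the cylinder at (-0.5, 3): section is a regular 8-gon, circumradius r=12 (area = (8/2)·12.000²·sin(360°/8) = 407.29 mm²); the cylinder at (1, 15) is absent (z outside [13.5, 24]); Combining (union): the regions partially overlap — summed areas 731.79 mm² minus the doubly-counted overlap 127.91 mm² gives 603.89 mm² — area = 603.89 mm². At z = 14.7: the cube is not intersected at this z (z outside [0, 14.5]); the cylinder at (2, 4.5): section is a regular 8-gon, circumradius r=11.5 (area = (8/2)·11.500²·sin(360°/8) = 374.06 mm²); the r=12 cylinder at (-0.5, 3) gives a regular 8-gon of circumradius 12 (constant along its height) (area = (8/2)·12.000²·sin(360°/8) = 407.29 mm²); the r=10.5 cylinder at (1, 15) gives a regular 8-gon of circumradius 10.5 (constant along its height) (area = (8/2)·10.500²·sin(360°/8) = 311.83 mm²); Taking the union: the regions partially overlap — summed areas 1093.19 mm² minus the doubly-counted overlap 459.83 mm² gives 633.36 mm² — area = 633.36 mm². Checking containment: at z = 14.7 the cross-section extends beyond the z = 13.2 cross-section by about 102.12 mm².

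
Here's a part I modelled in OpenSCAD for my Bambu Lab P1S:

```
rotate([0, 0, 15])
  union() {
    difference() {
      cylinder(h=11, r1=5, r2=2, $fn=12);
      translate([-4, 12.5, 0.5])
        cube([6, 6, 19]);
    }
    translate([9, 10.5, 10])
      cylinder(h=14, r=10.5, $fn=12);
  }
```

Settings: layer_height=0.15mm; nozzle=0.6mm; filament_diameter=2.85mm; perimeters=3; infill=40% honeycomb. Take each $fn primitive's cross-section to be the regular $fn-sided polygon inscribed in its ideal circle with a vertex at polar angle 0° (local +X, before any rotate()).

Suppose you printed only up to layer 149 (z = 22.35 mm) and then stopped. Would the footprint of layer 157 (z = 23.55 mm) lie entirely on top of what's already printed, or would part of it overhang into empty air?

entirely on top

Compare the two slices. At z = 22.35: the cone does not reach this height (z outside [0, 11]); the cube at (-4, 12.5) is not intersected at this z (z outside [0.5, 19.5]); After the difference (first − rest): the first operand is absent here, so nothing remains; the r=10.5 cylinder at (9, 10.5) contributes a regular 12-gon of circumradius 10.5 (area = (12/2)·10.500²·sin(360°/12) = 330.75 mm²); Combining (union): only the r=10.5 cylinder at (9, 10.5) is present, so the union is just that shape — area = 330.75 mm²; (rotated 15° about Z; rotation is an isometry so areas/perimeters/island counts are preserved). At z = 23.55: the cone is not intersected at this z (z outside [0, 11]); the cube at (-4, 12.5) is not intersected at this z (z outside [0.5, 19.5]); Taking the first minus the rest: the first operand is absent here, so nothing remains; the r=10.5 cylinder at (9, 10.5) contributes a regular 12-gon of circumradius 10.5 (area = (12/2)·10.500²·sin(360°/12) = 330.75 mm²); Taking the union: only the r=10.5 cylinder at (9, 10.5) is present, so the union is just that shape — area = 330.75 mm²; (rotated 15° about Z; rotation is an isometry so areas/perimeters/island counts are preserved). Checking containment: the cross-section at z = 23.55 is a subset of the cross-section at z = 22.35.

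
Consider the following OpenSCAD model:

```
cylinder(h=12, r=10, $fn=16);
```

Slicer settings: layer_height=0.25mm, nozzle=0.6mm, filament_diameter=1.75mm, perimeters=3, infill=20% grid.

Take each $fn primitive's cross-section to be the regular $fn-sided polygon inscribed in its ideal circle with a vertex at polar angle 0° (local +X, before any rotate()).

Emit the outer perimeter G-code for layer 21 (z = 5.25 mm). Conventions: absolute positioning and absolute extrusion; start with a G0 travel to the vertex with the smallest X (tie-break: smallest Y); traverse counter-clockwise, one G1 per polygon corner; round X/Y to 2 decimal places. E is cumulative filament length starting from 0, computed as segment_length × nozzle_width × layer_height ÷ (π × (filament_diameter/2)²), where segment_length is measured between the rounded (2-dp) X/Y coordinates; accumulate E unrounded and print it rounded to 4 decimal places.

G0 X-10.00 Y0.00 Z5.25
G1 X-9.24 Y-3.83 E0.2435
G1 X-7.07 Y-7.07 E0.4867
G1 X-3.83 Y-9.24 E0.7299
G1 X0.00 Y-10.00 E0.9734
G1 X3.83 Y-9.24 E1.2169
G1 X7.07 Y-7.07 E1.4601
G1 X9.24 Y-3.83 E1.7033
G1 X10.00 Y0.00 E1.9468
G1 X9.24 Y3.83 E2.1903
G1 X7.07 Y7.07 E2.4335
G1 X3.83 Y9.24 E2.6767
G1 X0.00 Y10.00 E2.9202
G1 X-3.83 Y9.24 E3.1637
G1 X-7.07 Y7.07 E3.4069
G1 X-9.24 Y3.83 E3.6500
G1 X-10.00 Y0.00 E3.8935

At z = 5.25 mm: the r=10 cylinder gives a regular 16-gon of circumradius 10 (constant along its height). The outline is a single polygon with 16 vertices. Extrusion per mm of travel: 0.6 × 0.25 / (π × 0.875²) = 0.062363. Accumulating E over each segment gives final E = 3.8935.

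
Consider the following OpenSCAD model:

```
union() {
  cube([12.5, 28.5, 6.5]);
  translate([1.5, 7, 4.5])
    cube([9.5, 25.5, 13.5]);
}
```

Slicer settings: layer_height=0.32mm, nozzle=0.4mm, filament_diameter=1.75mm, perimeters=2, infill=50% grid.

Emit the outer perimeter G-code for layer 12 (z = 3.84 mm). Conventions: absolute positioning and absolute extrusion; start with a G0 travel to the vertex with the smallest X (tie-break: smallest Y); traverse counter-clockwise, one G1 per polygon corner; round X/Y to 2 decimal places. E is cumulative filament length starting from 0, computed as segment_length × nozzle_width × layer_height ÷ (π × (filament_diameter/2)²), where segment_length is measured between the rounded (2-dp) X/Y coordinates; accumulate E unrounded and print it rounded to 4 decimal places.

At z = 3.84 mm: the cube is present — its section is the full 12.5×28.5 rectangle; the cube at (1.5, 7) is not intersected at this z (z outside [4.5, 18]); Combining (union): only the 12.5×28.5 cube is present, so the union is just that shape — 1 connected region. The outline is a single polygon with 4 vertices. Extrusion per mm of travel: 0.4 × 0.32 / (π × 0.875²) = 0.053216. Accumulating E over each segment gives final E = 4.3637.

G0 X0.00 Y0.00 Z3.84
G1 X12.50 Y0.00 E0.6652
G1 X12.50 Y28.50 E2.1819
G1 X0.00 Y28.50 E2.8471
G1 X0.00 Y0.00 E4.3637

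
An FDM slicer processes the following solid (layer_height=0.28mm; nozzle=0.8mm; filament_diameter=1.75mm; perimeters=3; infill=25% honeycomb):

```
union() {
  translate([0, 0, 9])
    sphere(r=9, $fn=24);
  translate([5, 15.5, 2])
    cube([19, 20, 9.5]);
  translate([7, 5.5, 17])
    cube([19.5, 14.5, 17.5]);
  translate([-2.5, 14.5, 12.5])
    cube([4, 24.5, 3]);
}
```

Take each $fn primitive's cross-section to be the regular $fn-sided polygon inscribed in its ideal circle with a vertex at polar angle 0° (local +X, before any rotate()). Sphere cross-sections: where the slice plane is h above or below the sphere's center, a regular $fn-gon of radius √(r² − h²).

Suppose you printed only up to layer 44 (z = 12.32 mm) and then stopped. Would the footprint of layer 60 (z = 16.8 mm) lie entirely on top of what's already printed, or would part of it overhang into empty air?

entirely on top

Compare the two slices. At z = 12.32: the sphere: section is a regular 24-gon, circumradius = √(r²−h²) = √(9²−3.32²) = 8.365 (area = (24/2)·8.365²·sin(360°/24) = 217.34 mm²); the cube at (5, 15.5) is absent (z outside [2, 11.5]); the cube at (7, 5.5) is absent (z outside [17, 34.5]); the cube at (-2.5, 14.5) is absent (z outside [12.5, 15.5]); Taking the union: only the r=9 sphere is present, so the union is just that shape — area = 217.34 mm². At z = 16.8: the sphere: section is a regular 24-gon, circumradius = √(r²−h²) = √(9²−7.8²) = 4.490 (area = (24/2)·4.490²·sin(360°/24) = 62.61 mm²); the cube at (5, 15.5) is not intersected at this z (z outside [2, 11.5]); the cube at (7, 5.5) does not reach this height (z outside [17, 34.5]); the cube at (-2.5, 14.5) is absent (z outside [12.5, 15.5]); Combining (union): only the r=9 sphere is present, so the union is just that shape — area = 62.61 mm². Checking containment: the cross-section at z = 16.8 is a subset of the cross-section at z = 12.32.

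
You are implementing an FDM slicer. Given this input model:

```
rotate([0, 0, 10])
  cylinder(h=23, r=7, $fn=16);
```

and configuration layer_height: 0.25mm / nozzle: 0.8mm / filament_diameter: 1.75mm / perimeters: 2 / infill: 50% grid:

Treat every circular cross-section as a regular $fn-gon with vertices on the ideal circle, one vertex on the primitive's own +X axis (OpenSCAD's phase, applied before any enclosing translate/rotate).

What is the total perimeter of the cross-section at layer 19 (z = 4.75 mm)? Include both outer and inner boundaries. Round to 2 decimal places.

At z = 4.75 mm: the cylinder: section is a regular 16-gon, circumradius r=7 (perimeter = 2·16·7.000·sin(180°/16) = 43.70 mm); (whole slice rotated 10° about Z — lengths, areas and connectivity unchanged). Overall, the cross-section is a single solid region. Total boundary length (outer) = 43.70 mm.

43.70 mm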